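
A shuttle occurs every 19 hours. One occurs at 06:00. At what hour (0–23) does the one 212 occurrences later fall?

2

212·19 = 4028.
4028 − 167·24 = 20, so 4028 ≡ 20 (mod 24).
(6 + 20) mod 24 = 2.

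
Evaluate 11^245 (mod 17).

By repeated squaring mod 17: 11^1≡11, 11^2≡2, 11^4≡4, 11^8≡16, 11^16≡1, 11^32≡1, 11^64≡1, 11^128≡1.
Since 245 = 1 + 4 + 16 + 32 + 64 + 128 in binary, 11^245 ≡ 11·4·1·1·1·1 ≡ 10 (mod 17).

10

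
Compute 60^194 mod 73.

38

By repeated squaring mod 73: 60^1≡60, 60^2≡23, 60^4≡18, 60^8≡32, 60^16≡2, 60^32≡4, 60^64≡16, 60^128≡37.
Since 194 = 2 + 64 + 128 in binary, 60^194 ≡ 23·16·37 ≡ 38 (mod 73).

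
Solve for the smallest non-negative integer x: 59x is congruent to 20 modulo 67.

31

59⁻¹ ≡ 25 (mod 67) because 59·25 = 1475 = 22·67 + 1.
So x ≡ 25·20 = 500 ≡ 31 (mod 67).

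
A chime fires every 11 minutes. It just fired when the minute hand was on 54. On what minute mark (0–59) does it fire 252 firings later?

6

252·11 = 2772.
2772 mod 60 = 12 (since 46·60 = 2760).
(54 + 12) mod 60 = 6.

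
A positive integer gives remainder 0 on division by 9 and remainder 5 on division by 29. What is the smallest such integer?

Since 29·5 ≡ 1 (mod 9), take x = 5 + 29·((0−5)·5 mod 9) = 5 + 29·2 = 63.
Check: 63 mod 9 = 0, 63 mod 29 = 5.

63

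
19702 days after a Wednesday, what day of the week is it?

19702 mod 7 = 4 (since 2814·7 = 19698).
Wednesday + 4 days → Sunday.

Sunday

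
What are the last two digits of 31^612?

61

Square-and-reduce mod 100: 31^1≡31, 31^2≡61, 31^4≡21, 31^8≡41, 31^16≡81, 31^32≡61, 31^64≡21, 31^128≡41, 31^256≡81, 31^512≡61.
Since 612 = 4 + 32 + 64 + 512 in binary, 31^612 ≡ 21·61·21·61 ≡ 61 (mod 100).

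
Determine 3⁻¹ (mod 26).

9

26 = 8·3 + 2
3 = 1·2 + 1
2 = 2·1 + 0
Back-substituting gives 3·9 ≡ 1 (mod 26).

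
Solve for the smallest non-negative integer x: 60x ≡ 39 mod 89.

60⁻¹ ≡ 46 (mod 89) because 60·46 = 2760 = 31·89 + 1.
Multiplying both sides by 46: x ≡ 46·39 = 1794 ≡ 14 (mod 89).

14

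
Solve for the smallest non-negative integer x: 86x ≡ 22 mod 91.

The inverse of 86 mod 91 is 18 (since 86·18 = 1548 ≡ 1).
Multiplying both sides by 18: x ≡ 18·22 = 396 ≡ 32 (mod 91).
Check: 86·32 = 2752 = 30·91 + 22.

32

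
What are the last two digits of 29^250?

01

By repeated squaring mod 100: 29^1≡29, 29^2≡41, 29^4≡81, 29^8≡61, 29^16≡21, 29^32≡41, 29^64≡81, 29^128≡61.
250 = 2 + 8 + 16 + 32 + 64 + 128, so 29^250 ≡ 41·61·21·41·81·61 ≡ 1 (mod 100).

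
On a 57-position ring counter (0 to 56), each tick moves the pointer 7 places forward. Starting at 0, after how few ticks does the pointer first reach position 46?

The inverse of 7 mod 57 is 49 (since 7·49 = 343 ≡ 1).
Multiplying both sides by 49: x ≡ 49·46 = 2254 ≡ 31 (mod 57).

31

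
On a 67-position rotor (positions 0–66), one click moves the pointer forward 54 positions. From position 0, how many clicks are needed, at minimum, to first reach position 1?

36

54·36 = 1944 = 29·67 + 1, so 54⁻¹ ≡ 36 (mod 67).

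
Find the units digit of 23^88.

1

Last digits of 3^n: 3, 9, 7, 1 (period 4).
88 leaves remainder 0 on division by 4, so 23^88 ends in 1.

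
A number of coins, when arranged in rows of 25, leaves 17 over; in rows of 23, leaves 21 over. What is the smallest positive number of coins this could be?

67

x ≡ 21 (mod 23) gives x ∈ {21, 44, 67}.
The first of these with x mod 25 = 17 is 67.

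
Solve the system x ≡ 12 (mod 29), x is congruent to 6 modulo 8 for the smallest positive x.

70

x ≡ 6 (mod 8) gives x ∈ {6, 14, 22, 30, 38, 46, 54, 62, …}.
The first of these with x mod 29 = 12 is 70.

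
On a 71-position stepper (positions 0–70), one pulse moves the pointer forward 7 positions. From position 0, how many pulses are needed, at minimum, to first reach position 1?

61

7·61 = 427 = 6·71 + 1, so 7⁻¹ ≡ 61 (mod 71).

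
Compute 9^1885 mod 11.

Square-and-reduce mod 11: 9^1≡9, 9^2≡4, 9^4≡5, 9^8≡3, 9^16≡9, 9^32≡4, 9^64≡5, 9^128≡3, 9^256≡9, 9^512≡4, 9^1024≡5.
1885 = 1 + 4 + 8 + 16 + 64 + 256 + 512 + 1024, so 9^1885 ≡ 9·5·3·9·5·9·4·5 ≡ 1 (mod 11).

1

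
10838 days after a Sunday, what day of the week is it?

10838 = 1548·7 + 2, so 10838 mod 7 = 2.
Sunday + 2 days → Tuesday.

Tuesday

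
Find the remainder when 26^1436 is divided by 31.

Square-and-reduce mod 31: 26^1≡26, 26^2≡25, 26^4≡5, 26^8≡25, 26^16≡5, 26^32≡25, 26^64≡5, 26^128≡25, 26^256≡5, 26^512≡25, 26^1024≡5.
Since 1436 = 4 + 8 + 16 + 128 + 256 + 1024 in binary, 26^1436 ≡ 5·25·5·25·5·5 ≡ 25 (mod 31).

25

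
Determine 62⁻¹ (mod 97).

97 = 1·62 + 35
62 = 1·35 + 27
35 = 1·27 + 8
27 = 3·8 + 3
8 = 2·3 + 2
3 = 1·2 + 1
2 = 2·1 + 0
Back-substituting gives 62·36 ≡ 1 (mod 97).

36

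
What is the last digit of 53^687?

7

The units digit of 53^n cycles with period 4: 3, 9, 7, 1, …
687 leaves remainder 3 on division by 4, so 53^687 ends in 7.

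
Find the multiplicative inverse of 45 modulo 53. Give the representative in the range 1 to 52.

45·33 = 1485 = 28·53 + 1, so 45⁻¹ ≡ 33 (mod 53).

33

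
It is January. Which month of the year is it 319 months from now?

August

Dividing 319 by 12 gives quotient 26 and remainder 7.
January + 7 months → August.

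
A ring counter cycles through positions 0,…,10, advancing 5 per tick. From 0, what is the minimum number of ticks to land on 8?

5⁻¹ ≡ 9 (mod 11) because 5·9 = 45 = 4·11 + 1.
Multiplying both sides by 9: x ≡ 9·8 = 72 ≡ 6 (mod 11).

6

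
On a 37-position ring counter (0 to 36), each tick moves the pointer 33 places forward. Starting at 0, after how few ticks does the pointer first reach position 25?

3

33⁻¹ ≡ 9 (mod 37) because 33·9 = 297 = 8·37 + 1.
Multiplying both sides by 9: x ≡ 9·25 = 225 ≡ 3 (mod 37).
Check: 33·3 = 99 = 2·37 + 25.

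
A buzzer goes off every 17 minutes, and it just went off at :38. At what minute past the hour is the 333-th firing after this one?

333·17 = 5661.
5661 mod 60 = 21 (since 94·60 = 5640).
(38 + 21) mod 60 = 59.

59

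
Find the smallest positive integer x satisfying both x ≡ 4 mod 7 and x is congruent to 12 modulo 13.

25

Since 13·6 ≡ 1 (mod 7), take x = 12 + 13·((4−12)·6 mod 7) = 12 + 13·1 = 25.
Check: 25 mod 7 = 4, 25 mod 13 = 12.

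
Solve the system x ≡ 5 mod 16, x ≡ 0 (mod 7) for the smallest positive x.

Since 7·7 ≡ 1 (mod 16), take x = 0 + 7·((5−0)·7 mod 16) = 0 + 7·3 = 21.
Check: 21 mod 16 = 5, 21 mod 7 = 0.

21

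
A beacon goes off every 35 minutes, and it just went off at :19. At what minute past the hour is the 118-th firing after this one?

118·35 = 4130.
Dividing 4130 by 60 gives quotient 68 and remainder 50.
(19 + 50) mod 60 = 9.

9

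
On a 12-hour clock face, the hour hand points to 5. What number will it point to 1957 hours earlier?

1957 = 163·12 + 1, so 1957 mod 12 = 1.
5 − 1 → 4 on a 12-hour dial.

4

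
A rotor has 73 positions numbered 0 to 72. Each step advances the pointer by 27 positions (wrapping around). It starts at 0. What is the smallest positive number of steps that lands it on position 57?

67

The inverse of 27 mod 73 is 46 (since 27·46 = 1242 ≡ 1).
So x ≡ 46·57 = 2622 ≡ 67 (mod 73).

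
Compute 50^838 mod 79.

Successive squares of 50 mod 79: 50^1≡50, 50^2≡51, 50^4≡73, 50^8≡36, 50^16≡32, 50^32≡76, 50^64≡9, 50^128≡2, 50^256≡4, 50^512≡16.
838 = 2 + 4 + 64 + 256 + 512, so 50^838 ≡ 51·73·9·4·16 ≡ 72 (mod 79).

72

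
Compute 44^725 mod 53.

49

By repeated squaring mod 53: 44^1≡44, 44^2≡28, 44^4≡42, 44^8≡15, 44^16≡13, 44^32≡10, 44^64≡47, 44^128≡36, 44^256≡24, 44^512≡46.
Since 725 = 1 + 4 + 16 + 64 + 128 + 512 in binary, 44^725 ≡ 44·42·13·47·36·46 ≡ 49 (mod 53).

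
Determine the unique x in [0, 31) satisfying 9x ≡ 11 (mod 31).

9⁻¹ ≡ 7 (mod 31) because 9·7 = 63 = 2·31 + 1.
Multiplying both sides by 7: x ≡ 7·11 = 77 ≡ 15 (mod 31).

15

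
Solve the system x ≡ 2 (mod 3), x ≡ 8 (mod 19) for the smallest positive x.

x ≡ 2 (mod 3) gives x ∈ {2, 5, 8}.
The first of these with x mod 19 = 8 is 8.

8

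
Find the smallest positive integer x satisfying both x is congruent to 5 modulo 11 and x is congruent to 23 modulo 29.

x ≡ 5 (mod 11) gives x ∈ {5, 16, 27, 38, 49, 60, 71, 82, …}.
The first of these with x mod 29 = 23 is 313.

313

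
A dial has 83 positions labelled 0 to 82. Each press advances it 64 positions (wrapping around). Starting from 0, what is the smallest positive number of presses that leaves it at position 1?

83 = 1·64 + 19
64 = 3·19 + 7
19 = 2·7 + 5
7 = 1·5 + 2
5 = 2·2 + 1
2 = 2·1 + 0
Back-substituting gives 64·48 ≡ 1 (mod 83).

48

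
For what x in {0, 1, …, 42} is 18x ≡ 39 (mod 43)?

18⁻¹ ≡ 12 (mod 43) because 18·12 = 216 = 5·43 + 1.
So x ≡ 12·39 = 468 ≡ 38 (mod 43).

38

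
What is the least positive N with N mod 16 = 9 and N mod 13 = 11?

x ≡ 11 (mod 13) gives x ∈ {11, 24, 37, 50, 63, 76, 89}.
The first of these with x mod 16 = 9 is 89.

89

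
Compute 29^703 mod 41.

6

By repeated squaring mod 41: 29^1≡29, 29^2≡21, 29^4≡31, 29^8≡18, 29^16≡37, 29^32≡16, 29^64≡10, 29^128≡18, 29^256≡37, 29^512≡16.
703 = 1 + 2 + 4 + 8 + 16 + 32 + 128 + 512, so 29^703 ≡ 29·21·31·18·37·16·18·16 ≡ 6 (mod 41).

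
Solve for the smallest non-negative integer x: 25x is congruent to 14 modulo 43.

4

25⁻¹ ≡ 31 (mod 43) because 25·31 = 775 = 18·43 + 1.
So x ≡ 31·14 = 434 ≡ 4 (mod 43).
Check: 25·4 = 100 = 2·43 + 14.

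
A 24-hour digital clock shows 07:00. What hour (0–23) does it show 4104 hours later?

7

Dividing 4104 by 24 gives quotient 171 and remainder 0.
(7 + 0) mod 24 = 7.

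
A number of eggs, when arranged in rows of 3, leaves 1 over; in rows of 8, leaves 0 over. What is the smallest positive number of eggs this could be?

x ≡ 1 (mod 3) gives x ∈ {1, 4, 7, 10, 13, 16}.
The first of these with x mod 8 = 0 is 16.

16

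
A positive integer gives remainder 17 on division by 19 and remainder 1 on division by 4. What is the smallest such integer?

17

x ≡ 1 (mod 4) gives x ∈ {1, 5, 9, 13, 17}.
The first of these with x mod 19 = 17 is 17.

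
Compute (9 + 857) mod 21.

857 − 40·21 = 17, so 857 ≡ 17 (mod 21).
(9 + 17) mod 21 = 5.

5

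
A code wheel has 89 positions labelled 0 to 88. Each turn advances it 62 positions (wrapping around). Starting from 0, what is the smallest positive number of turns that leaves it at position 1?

62·56 = 3472 = 39·89 + 1, so 62⁻¹ ≡ 56 (mod 89).

56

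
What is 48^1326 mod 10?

4

Powers of 8 mod 10 repeat with period 4: 8, 4, 2, 6.
1326 mod 4 = 2, so the last digit matches 8^2 = 4.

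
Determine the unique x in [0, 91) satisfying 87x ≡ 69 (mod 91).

51

87⁻¹ ≡ 68 (mod 91) because 87·68 = 5916 = 65·91 + 1.
Multiplying both sides by 68: x ≡ 68·69 = 4692 ≡ 51 (mod 91).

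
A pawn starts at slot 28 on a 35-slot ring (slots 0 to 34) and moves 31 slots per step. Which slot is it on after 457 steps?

457·31 = 14167.
Dividing 14167 by 35 gives quotient 404 and remainder 27.
(28 + 27) mod 35 = 20.

20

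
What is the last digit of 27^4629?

The units digit of 27^n cycles with period 4: 7, 9, 3, 1, …
4629 mod 4 = 1, so the last digit matches 7^1 = 7.

7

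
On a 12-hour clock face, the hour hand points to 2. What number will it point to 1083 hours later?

1083 − 90·12 = 3, so 1083 ≡ 3 (mod 12).
2 + 3 → 5 on a 12-hour dial.

5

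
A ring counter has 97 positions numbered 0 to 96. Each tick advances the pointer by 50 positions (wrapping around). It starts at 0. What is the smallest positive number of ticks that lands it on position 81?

50⁻¹ ≡ 33 (mod 97) because 50·33 = 1650 = 17·97 + 1.
Multiplying both sides by 33: x ≡ 33·81 = 2673 ≡ 54 (mod 97).
Check: 50·54 = 2700 = 27·97 + 81.

54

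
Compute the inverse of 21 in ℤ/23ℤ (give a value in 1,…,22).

23 = 1·21 + 2
21 = 10·2 + 1
2 = 2·1 + 0
Back-substituting gives 21·11 ≡ 1 (mod 23).

11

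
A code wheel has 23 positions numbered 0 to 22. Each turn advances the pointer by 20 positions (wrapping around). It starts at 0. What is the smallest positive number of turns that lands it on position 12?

The inverse of 20 mod 23 is 15 (since 20·15 = 300 ≡ 1).
Multiplying both sides by 15: x ≡ 15·12 = 180 ≡ 19 (mod 23).

19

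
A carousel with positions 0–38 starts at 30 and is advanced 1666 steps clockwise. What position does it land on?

19

1666 mod 39 = 28 (since 42·39 = 1638).
(30 + 28) mod 39 = 19.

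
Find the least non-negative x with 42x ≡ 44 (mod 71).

45

The inverse of 42 mod 71 is 22 (since 42·22 = 924 ≡ 1).
So x ≡ 22·44 = 968 ≡ 45 (mod 71).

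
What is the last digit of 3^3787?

Powers of 3 mod 10 repeat with period 4: 3, 9, 7, 1.
3787 mod 4 = 3, so the last digit matches 3^3 = 7.

7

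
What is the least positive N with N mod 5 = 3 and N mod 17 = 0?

Since 17·3 ≡ 1 (mod 5), take x = 0 + 17·((3−0)·3 mod 5) = 0 + 17·4 = 68.
Check: 68 mod 5 = 3, 68 mod 17 = 0.

68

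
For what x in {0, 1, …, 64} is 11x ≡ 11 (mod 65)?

1

The inverse of 11 mod 65 is 6 (since 11·6 = 66 ≡ 1).
Multiplying both sides by 6: x ≡ 6·11 = 66 ≡ 1 (mod 65).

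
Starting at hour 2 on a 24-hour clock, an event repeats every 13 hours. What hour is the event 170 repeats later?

4

170·13 = 2210.
Dividing 2210 by 24 gives quotient 92 and remainder 2.
(2 + 2) mod 24 = 4.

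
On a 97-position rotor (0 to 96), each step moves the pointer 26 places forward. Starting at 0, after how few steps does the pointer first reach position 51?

26⁻¹ ≡ 56 (mod 97) because 26·56 = 1456 = 15·97 + 1.
Multiplying both sides by 56: x ≡ 56·51 = 2856 ≡ 43 (mod 97).
Check: 26·43 = 1118 = 11·97 + 51.

43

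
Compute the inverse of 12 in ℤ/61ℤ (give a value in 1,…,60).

61 = 5·12 + 1
12 = 12·1 + 0
Back-substituting gives 12·56 ≡ 1 (mod 61).

56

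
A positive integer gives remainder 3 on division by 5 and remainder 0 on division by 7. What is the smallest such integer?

x ≡ 3 (mod 5) gives x ∈ {3, 8, 13, 18, 23, 28}.
The first of these with x mod 7 = 0 is 28.

28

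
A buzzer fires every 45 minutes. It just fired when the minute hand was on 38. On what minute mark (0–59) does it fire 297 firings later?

23

297·45 = 13365.
13365 mod 60 = 45 (since 222·60 = 13320).
(38 + 45) mod 60 = 23.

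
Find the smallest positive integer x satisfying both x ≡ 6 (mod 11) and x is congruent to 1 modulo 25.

x ≡ 6 (mod 11) gives x ∈ {6, 17, 28, 39, 50, 61, 72, 83, …}.
The first of these with x mod 25 = 1 is 226.

226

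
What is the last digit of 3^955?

The units digit of 3^n cycles with period 4: 3, 9, 7, 1, …
955 mod 4 = 3, so the last digit matches 3^3 = 7.

7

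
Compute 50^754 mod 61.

Square-and-reduce mod 61: 50^1≡50, 50^2≡60, 50^4≡1, 50^8≡1, 50^16≡1, 50^32≡1, 50^64≡1, 50^128≡1, 50^256≡1, 50^512≡1.
Since 754 = 2 + 16 + 32 + 64 + 128 + 512 in binary, 50^754 ≡ 60·1·1·1·1·1 ≡ 60 (mod 61).

60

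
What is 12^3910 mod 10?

The units digit of 12^n cycles with period 4: 2, 4, 8, 6, …
3910 leaves remainder 2 on division by 4, so 12^3910 ends in 4.

4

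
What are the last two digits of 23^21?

23

By repeated squaring mod 100: 23^1≡23, 23^2≡29, 23^4≡41, 23^8≡81, 23^16≡61.
21 = 1 + 4 + 16, so 23^21 ≡ 23·41·61 ≡ 23 (mod 100).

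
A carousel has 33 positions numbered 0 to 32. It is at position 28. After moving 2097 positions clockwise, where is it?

Dividing 2097 by 33 gives quotient 63 and remainder 18.
(28 + 18) mod 33 = 13.

13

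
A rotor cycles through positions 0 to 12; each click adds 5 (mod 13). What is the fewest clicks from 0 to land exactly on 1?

8

5·8 = 40 = 3·13 + 1, so 5⁻¹ ≡ 8 (mod 13).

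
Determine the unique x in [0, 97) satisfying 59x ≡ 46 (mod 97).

The inverse of 59 mod 97 is 74 (since 59·74 = 4366 ≡ 1).
So x ≡ 74·46 = 3404 ≡ 9 (mod 97).

9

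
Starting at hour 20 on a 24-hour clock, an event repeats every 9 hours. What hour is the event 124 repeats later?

124·9 = 1116.
Dividing 1116 by 24 gives quotient 46 and remainder 12.
(20 + 12) mod 24 = 8.

8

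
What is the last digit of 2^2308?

6

Powers of 2 mod 10 repeat with period 4: 2, 4, 8, 6.
2308 mod 4 = 0, so the last digit matches 2^4 = 6.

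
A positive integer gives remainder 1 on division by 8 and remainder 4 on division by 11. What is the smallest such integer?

x ≡ 1 (mod 8) gives x ∈ {1, 9, 17, 25, 33, 41, 49, 57, …}.
The first of these with x mod 11 = 4 is 81.

81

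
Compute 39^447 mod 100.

Square-and-reduce mod 100: 39^1≡39, 39^2≡21, 39^4≡41, 39^8≡81, 39^16≡61, 39^32≡21, 39^64≡41, 39^128≡81, 39^256≡61.
447 = 1 + 2 + 4 + 8 + 16 + 32 + 128 + 256, so 39^447 ≡ 39·21·41·81·61·21·81·61 ≡ 79 (mod 100).

79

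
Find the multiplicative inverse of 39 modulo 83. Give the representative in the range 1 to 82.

66

83 = 2·39 + 5
39 = 7·5 + 4
5 = 1·4 + 1
4 = 4·1 + 0
Back-substituting gives 39·66 ≡ 1 (mod 83).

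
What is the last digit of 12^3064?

6

Powers of 2 mod 10 repeat with period 4: 2, 4, 8, 6.
3064 leaves remainder 0 on division by 4, so 12^3064 ends in 6.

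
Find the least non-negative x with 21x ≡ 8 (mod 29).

The inverse of 21 mod 29 is 18 (since 21·18 = 378 ≡ 1).
So x ≡ 18·8 = 144 ≡ 28 (mod 29).

28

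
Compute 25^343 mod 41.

4

Square-and-reduce mod 41: 25^1≡25, 25^2≡10, 25^4≡18, 25^8≡37, 25^16≡16, 25^32≡10, 25^64≡18, 25^128≡37, 25^256≡16.
Since 343 = 1 + 2 + 4 + 16 + 64 + 256 in binary, 25^343 ≡ 25·10·18·16·18·16 ≡ 4 (mod 41).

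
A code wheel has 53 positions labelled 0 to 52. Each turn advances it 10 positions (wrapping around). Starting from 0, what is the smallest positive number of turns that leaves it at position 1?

16

10·16 = 160 = 3·53 + 1, so 10⁻¹ ≡ 16 (mod 53).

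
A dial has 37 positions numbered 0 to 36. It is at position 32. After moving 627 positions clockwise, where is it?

Dividing 627 by 37 gives quotient 16 and remainder 35.
(32 + 35) mod 37 = 30.

30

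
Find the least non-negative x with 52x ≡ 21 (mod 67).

52⁻¹ ≡ 58 (mod 67) because 52·58 = 3016 = 45·67 + 1.
So x ≡ 58·21 = 1218 ≡ 12 (mod 67).
Check: 52·12 = 624 = 9·67 + 21.

12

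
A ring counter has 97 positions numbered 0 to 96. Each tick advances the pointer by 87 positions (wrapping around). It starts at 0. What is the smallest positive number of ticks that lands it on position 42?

54

The inverse of 87 mod 97 is 29 (since 87·29 = 2523 ≡ 1).
So x ≡ 29·42 = 1218 ≡ 54 (mod 97).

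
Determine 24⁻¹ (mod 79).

79 = 3·24 + 7
24 = 3·7 + 3
7 = 2·3 + 1
3 = 3·1 + 0
Back-substituting gives 24·56 ≡ 1 (mod 79).

56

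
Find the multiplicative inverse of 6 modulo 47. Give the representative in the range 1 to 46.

8

47 = 7·6 + 5
6 = 1·5 + 1
5 = 5·1 + 0
Back-substituting gives 6·8 ≡ 1 (mod 47).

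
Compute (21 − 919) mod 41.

4

919 = 22·41 + 17, so 919 mod 41 = 17.
(21 − 17) mod 41 = 4.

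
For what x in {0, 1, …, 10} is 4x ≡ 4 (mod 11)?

1

4⁻¹ ≡ 3 (mod 11) because 4·3 = 12 = 1·11 + 1.
So x ≡ 3·4 = 12 ≡ 1 (mod 11).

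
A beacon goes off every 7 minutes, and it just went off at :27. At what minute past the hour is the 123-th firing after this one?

48

123·7 = 861.
Dividing 861 by 60 gives quotient 14 and remainder 21.
(27 + 21) mod 60 = 48.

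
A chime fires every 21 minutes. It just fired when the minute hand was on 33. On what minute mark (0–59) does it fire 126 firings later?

126·21 = 2646.
2646 = 44·60 + 6, so 2646 mod 60 = 6.
(33 + 6) mod 60 = 39.

39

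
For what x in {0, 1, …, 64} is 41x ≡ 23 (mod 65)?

The inverse of 41 mod 65 is 46 (since 41·46 = 1886 ≡ 1).
So x ≡ 46·23 = 1058 ≡ 18 (mod 65).
Check: 41·18 = 738 = 11·65 + 23.

18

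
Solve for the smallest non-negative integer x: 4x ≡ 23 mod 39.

4⁻¹ ≡ 10 (mod 39) because 4·10 = 40 = 1·39 + 1.
So x ≡ 10·23 = 230 ≡ 35 (mod 39).

35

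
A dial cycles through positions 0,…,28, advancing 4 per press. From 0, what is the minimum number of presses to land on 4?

1

The inverse of 4 mod 29 is 22 (since 4·22 = 88 ≡ 1).
Multiplying both sides by 22: x ≡ 22·4 = 88 ≡ 1 (mod 29).
Check: 4·1 = 4 = 0·29 + 4.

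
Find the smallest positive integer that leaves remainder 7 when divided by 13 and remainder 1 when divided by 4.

x ≡ 1 (mod 4) gives x ∈ {1, 5, 9, 13, 17, 21, 25, 29, …}.
The first of these with x mod 13 = 7 is 33.

33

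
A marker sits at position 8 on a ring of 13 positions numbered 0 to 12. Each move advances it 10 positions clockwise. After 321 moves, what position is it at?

7

321·10 = 3210.
3210 mod 13 = 12 (since 246·13 = 3198).
(8 + 12) mod 13 = 7.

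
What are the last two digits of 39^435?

By repeated squaring mod 100: 39^1≡39, 39^2≡21, 39^4≡41, 39^8≡81, 39^16≡61, 39^32≡21, 39^64≡41, 39^128≡81, 39^256≡61.
435 = 1 + 2 + 16 + 32 + 128 + 256, so 39^435 ≡ 39·21·61·21·81·61 ≡ 99 (mod 100).

99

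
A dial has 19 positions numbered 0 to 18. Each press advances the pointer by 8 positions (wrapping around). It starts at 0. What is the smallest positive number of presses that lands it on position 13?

4

The inverse of 8 mod 19 is 12 (since 8·12 = 96 ≡ 1).
So x ≡ 12·13 = 156 ≡ 4 (mod 19).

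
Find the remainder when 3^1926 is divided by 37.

1

Square-and-reduce mod 37: 3^1≡3, 3^2≡9, 3^4≡7, 3^8≡12, 3^16≡33, 3^32≡16, 3^64≡34, 3^128≡9, 3^256≡7, 3^512≡12, 3^1024≡33.
1926 = 2 + 4 + 128 + 256 + 512 + 1024, so 3^1926 ≡ 9·7·9·7·12·33 ≡ 1 (mod 37).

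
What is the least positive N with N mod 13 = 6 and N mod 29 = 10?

97

Since 29·9 ≡ 1 (mod 13), take x = 10 + 29·((6−10)·9 mod 13) = 10 + 29·3 = 97.
Check: 97 mod 13 = 6, 97 mod 29 = 10.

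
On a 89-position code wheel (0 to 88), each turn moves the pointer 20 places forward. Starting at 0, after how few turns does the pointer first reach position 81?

20⁻¹ ≡ 49 (mod 89) because 20·49 = 980 = 11·89 + 1.
So x ≡ 49·81 = 3969 ≡ 53 (mod 89).
Check: 20·53 = 1060 = 11·89 + 81.

53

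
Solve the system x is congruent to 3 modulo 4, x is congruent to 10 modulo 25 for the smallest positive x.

35

Since 25·1 ≡ 1 (mod 4), take x = 10 + 25·((3−10)·1 mod 4) = 10 + 25·1 = 35.
Check: 35 mod 4 = 3, 35 mod 25 = 10.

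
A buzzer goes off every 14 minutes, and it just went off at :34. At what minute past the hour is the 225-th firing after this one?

225·14 = 3150.
Dividing 3150 by 60 gives quotient 52 and remainder 30.
(34 + 30) mod 60 = 4.

4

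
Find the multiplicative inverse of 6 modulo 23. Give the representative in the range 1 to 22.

6·4 = 24 = 1·23 + 1, so 6⁻¹ ≡ 4 (mod 23).

4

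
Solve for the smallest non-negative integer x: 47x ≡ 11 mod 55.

33

47⁻¹ ≡ 48 (mod 55) because 47·48 = 2256 = 41·55 + 1.
So x ≡ 48·11 = 528 ≡ 33 (mod 55).
Check: 47·33 = 1551 = 28·55 + 11.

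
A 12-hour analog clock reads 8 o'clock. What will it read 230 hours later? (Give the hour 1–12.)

230 = 19·12 + 2, so 230 mod 12 = 2.
8 + 2 → 10 on a 12-hour dial.

10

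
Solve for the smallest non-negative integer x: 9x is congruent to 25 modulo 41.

9⁻¹ ≡ 32 (mod 41) because 9·32 = 288 = 7·41 + 1.
So x ≡ 32·25 = 800 ≡ 21 (mod 41).

21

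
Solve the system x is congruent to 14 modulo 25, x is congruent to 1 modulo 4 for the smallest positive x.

x ≡ 1 (mod 4) gives x ∈ {1, 5, 9, 13, 17, 21, 25, 29, …}.
The first of these with x mod 25 = 14 is 89.

89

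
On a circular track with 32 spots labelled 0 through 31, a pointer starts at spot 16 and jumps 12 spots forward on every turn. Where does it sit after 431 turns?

431·12 = 5172.
5172 − 161·32 = 20, so 5172 ≡ 20 (mod 32).
(16 + 20) mod 32 = 4.

4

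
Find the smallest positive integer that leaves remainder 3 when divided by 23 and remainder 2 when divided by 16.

210

x ≡ 2 (mod 16) gives x ∈ {2, 18, 34, 50, 66, 82, 98, 114, …}.
The first of these with x mod 23 = 3 is 210.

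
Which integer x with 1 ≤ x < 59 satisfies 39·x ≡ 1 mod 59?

39·56 = 2184 = 37·59 + 1, so 39⁻¹ ≡ 56 (mod 59).

56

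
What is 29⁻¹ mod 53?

29·11 = 319 = 6·53 + 1, so 29⁻¹ ≡ 11 (mod 53).

11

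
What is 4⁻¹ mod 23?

23 = 5·4 + 3
4 = 1·3 + 1
3 = 3·1 + 0
Back-substituting gives 4·6 ≡ 1 (mod 23).

6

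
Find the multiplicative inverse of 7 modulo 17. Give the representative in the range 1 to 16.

5

17 = 2·7 + 3
7 = 2·3 + 1
3 = 3·1 + 0
Back-substituting gives 7·5 ≡ 1 (mod 17).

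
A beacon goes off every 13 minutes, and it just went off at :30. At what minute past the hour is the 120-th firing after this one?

30

120·13 = 1560.
1560 − 26·60 = 0, so 1560 ≡ 0 (mod 60).
(30 + 0) mod 60 = 30.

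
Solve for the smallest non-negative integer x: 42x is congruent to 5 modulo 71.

42⁻¹ ≡ 22 (mod 71) because 42·22 = 924 = 13·71 + 1.
So x ≡ 22·5 = 110 ≡ 39 (mod 71).
Check: 42·39 = 1638 = 23·71 + 5.

39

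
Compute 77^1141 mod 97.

67

Successive squares of 77 mod 97: 77^1≡77, 77^2≡12, 77^4≡47, 77^8≡75, 77^16≡96, 77^32≡1, 77^64≡1, 77^128≡1, 77^256≡1, 77^512≡1, 77^1024≡1.
Since 1141 = 1 + 4 + 16 + 32 + 64 + 1024 in binary, 77^1141 ≡ 77·47·96·1·1·1 ≡ 67 (mod 97).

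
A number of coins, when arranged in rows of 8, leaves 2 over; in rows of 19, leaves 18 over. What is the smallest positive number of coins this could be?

x ≡ 2 (mod 8) gives x ∈ {2, 10, 18}.
The first of these with x mod 19 = 18 is 18.

18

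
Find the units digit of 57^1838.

The units digit of 57^n cycles with period 4: 7, 9, 3, 1, …
1838 leaves remainder 2 on division by 4, so 57^1838 ends in 9.

9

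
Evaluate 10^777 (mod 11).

By repeated squaring mod 11: 10^1≡10, 10^2≡1, 10^4≡1, 10^8≡1, 10^16≡1, 10^32≡1, 10^64≡1, 10^128≡1, 10^256≡1, 10^512≡1.
Since 777 = 1 + 8 + 256 + 512 in binary, 10^777 ≡ 10·1·1·1 ≡ 10 (mod 11).

10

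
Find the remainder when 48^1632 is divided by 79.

21

Square-and-reduce mod 79: 48^1≡48, 48^2≡13, 48^4≡11, 48^8≡42, 48^16≡26, 48^32≡44, 48^64≡40, 48^128≡20, 48^256≡5, 48^512≡25, 48^1024≡72.
1632 = 32 + 64 + 512 + 1024, so 48^1632 ≡ 44·40·25·72 ≡ 21 (mod 79).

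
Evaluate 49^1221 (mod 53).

Square-and-reduce mod 53: 49^1≡49, 49^2≡16, 49^4≡44, 49^8≡28, 49^16≡42, 49^32≡15, 49^64≡13, 49^128≡10, 49^256≡47, 49^512≡36, 49^1024≡24.
Since 1221 = 1 + 4 + 64 + 128 + 1024 in binary, 49^1221 ≡ 49·44·13·10·24 ≡ 13 (mod 53).

13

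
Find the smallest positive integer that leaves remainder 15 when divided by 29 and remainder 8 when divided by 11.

305

Since 11·8 ≡ 1 (mod 29), take x = 8 + 11·((15−8)·8 mod 29) = 8 + 11·27 = 305.
Check: 305 mod 29 = 15, 305 mod 11 = 8.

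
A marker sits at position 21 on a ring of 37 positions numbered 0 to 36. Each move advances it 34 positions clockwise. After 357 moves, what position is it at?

23

357·34 = 12138.
Dividing 12138 by 37 gives quotient 328 and remainder 2.
(21 + 2) mod 37 = 23.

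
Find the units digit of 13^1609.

3

Powers of 3 mod 10 repeat with period 4: 3, 9, 7, 1.
1609 leaves remainder 1 on division by 4, so 13^1609 ends in 3.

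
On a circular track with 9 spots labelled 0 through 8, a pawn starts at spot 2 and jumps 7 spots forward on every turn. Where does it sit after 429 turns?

8

429·7 = 3003.
3003 − 333·9 = 6, so 3003 ≡ 6 (mod 9).
(2 + 6) mod 9 = 8.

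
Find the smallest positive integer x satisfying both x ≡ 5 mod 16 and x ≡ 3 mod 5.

53

x ≡ 3 (mod 5) gives x ∈ {3, 8, 13, 18, 23, 28, 33, 38, …}.
The first of these with x mod 16 = 5 is 53.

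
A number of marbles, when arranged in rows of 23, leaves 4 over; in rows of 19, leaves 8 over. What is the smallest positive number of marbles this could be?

27

x ≡ 8 (mod 19) gives x ∈ {8, 27}.
The first of these with x mod 23 = 4 is 27.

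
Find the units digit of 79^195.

9

Powers of 9 mod 10 repeat with period 2: 9, 1.
195 mod 2 = 1, so the last digit matches 9^1 = 9.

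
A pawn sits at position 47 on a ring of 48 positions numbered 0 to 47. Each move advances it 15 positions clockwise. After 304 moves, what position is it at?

304·15 = 4560.
Dividing 4560 by 48 gives quotient 95 and remainder 0.
(47 + 0) mod 48 = 47.

47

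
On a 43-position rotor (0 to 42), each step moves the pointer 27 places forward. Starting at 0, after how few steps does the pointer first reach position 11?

The inverse of 27 mod 43 is 8 (since 27·8 = 216 ≡ 1).
So x ≡ 8·11 = 88 ≡ 2 (mod 43).
Check: 27·2 = 54 = 1·43 + 11.

2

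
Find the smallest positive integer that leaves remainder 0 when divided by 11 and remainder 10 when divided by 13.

x ≡ 0 (mod 11) gives x ∈ {0, 11, 22, 33, 44, 55, 66, 77, …}.
The first of these with x mod 13 = 10 is 88.

88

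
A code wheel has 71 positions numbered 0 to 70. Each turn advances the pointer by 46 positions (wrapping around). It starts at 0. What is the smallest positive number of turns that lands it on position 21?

2

The inverse of 46 mod 71 is 17 (since 46·17 = 782 ≡ 1).
So x ≡ 17·21 = 357 ≡ 2 (mod 71).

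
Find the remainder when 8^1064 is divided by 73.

64

By repeated squaring mod 73: 8^1≡8, 8^2≡64, 8^4≡8, 8^8≡64, 8^16≡8, 8^32≡64, 8^64≡8, 8^128≡64, 8^256≡8, 8^512≡64, 8^1024≡8.
Since 1064 = 8 + 32 + 1024 in binary, 8^1064 ≡ 64·64·8 ≡ 64 (mod 73).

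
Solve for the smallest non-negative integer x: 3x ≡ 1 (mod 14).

The inverse of 3 mod 14 is 5 (since 3·5 = 15 ≡ 1).
Multiplying both sides by 5: x ≡ 5·1 = 5 ≡ 5 (mod 14).

5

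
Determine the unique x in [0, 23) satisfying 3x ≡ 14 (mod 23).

20

The inverse of 3 mod 23 is 8 (since 3·8 = 24 ≡ 1).
Multiplying both sides by 8: x ≡ 8·14 = 112 ≡ 20 (mod 23).
Check: 3·20 = 60 = 2·23 + 14.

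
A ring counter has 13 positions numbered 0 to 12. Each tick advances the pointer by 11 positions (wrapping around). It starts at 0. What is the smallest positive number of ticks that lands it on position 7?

3

11⁻¹ ≡ 6 (mod 13) because 11·6 = 66 = 5·13 + 1.
Multiplying both sides by 6: x ≡ 6·7 = 42 ≡ 3 (mod 13).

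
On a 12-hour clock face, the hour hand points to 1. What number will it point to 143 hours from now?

12

143 − 11·12 = 11, so 143 ≡ 11 (mod 12).
1 + 11 → 12 on a 12-hour dial.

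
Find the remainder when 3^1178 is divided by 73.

By repeated squaring mod 73: 3^1≡3, 3^2≡9, 3^4≡8, 3^8≡64, 3^16≡8, 3^32≡64, 3^64≡8, 3^128≡64, 3^256≡8, 3^512≡64, 3^1024≡8.
1178 = 2 + 8 + 16 + 128 + 1024, so 3^1178 ≡ 9·64·8·64·8 ≡ 9 (mod 73).

9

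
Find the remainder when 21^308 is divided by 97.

43

Square-and-reduce mod 97: 21^1≡21, 21^2≡53, 21^4≡93, 21^8≡16, 21^16≡62, 21^32≡61, 21^64≡35, 21^128≡61, 21^256≡35.
308 = 4 + 16 + 32 + 256, so 21^308 ≡ 93·62·61·35 ≡ 43 (mod 97).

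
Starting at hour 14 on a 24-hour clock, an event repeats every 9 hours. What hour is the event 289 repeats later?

23

289·9 = 2601.
2601 − 108·24 = 9, so 2601 ≡ 9 (mod 24).
(14 + 9) mod 24 = 23.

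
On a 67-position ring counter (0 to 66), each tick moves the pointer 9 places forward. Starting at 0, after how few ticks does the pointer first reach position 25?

9⁻¹ ≡ 15 (mod 67) because 9·15 = 135 = 2·67 + 1.
So x ≡ 15·25 = 375 ≡ 40 (mod 67).

40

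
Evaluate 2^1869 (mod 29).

17

By repeated squaring mod 29: 2^1≡2, 2^2≡4, 2^4≡16, 2^8≡24, 2^16≡25, 2^32≡16, 2^64≡24, 2^128≡25, 2^256≡16, 2^512≡24, 2^1024≡25.
1869 = 1 + 4 + 8 + 64 + 256 + 512 + 1024, so 2^1869 ≡ 2·16·24·24·16·24·25 ≡ 17 (mod 29).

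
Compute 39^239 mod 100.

59

Square-and-reduce mod 100: 39^1≡39, 39^2≡21, 39^4≡41, 39^8≡81, 39^16≡61, 39^32≡21, 39^64≡41, 39^128≡81.
Since 239 = 1 + 2 + 4 + 8 + 32 + 64 + 128 in binary, 39^239 ≡ 39·21·41·81·21·41·81 ≡ 59 (mod 100).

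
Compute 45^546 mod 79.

1

Successive squares of 45 mod 79: 45^1≡45, 45^2≡50, 45^4≡51, 45^8≡73, 45^16≡36, 45^32≡32, 45^64≡76, 45^128≡9, 45^256≡2, 45^512≡4.
Since 546 = 2 + 32 + 512 in binary, 45^546 ≡ 50·32·4 ≡ 1 (mod 79).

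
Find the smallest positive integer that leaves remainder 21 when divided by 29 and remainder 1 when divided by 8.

Since 8·11 ≡ 1 (mod 29), take x = 1 + 8·((21−1)·11 mod 29) = 1 + 8·17 = 137.
Check: 137 mod 29 = 21, 137 mod 8 = 1.

137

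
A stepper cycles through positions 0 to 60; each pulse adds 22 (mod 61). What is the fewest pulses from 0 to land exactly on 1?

61 = 2·22 + 17
22 = 1·17 + 5
17 = 3·5 + 2
5 = 2·2 + 1
2 = 2·1 + 0
Back-substituting gives 22·25 ≡ 1 (mod 61).

25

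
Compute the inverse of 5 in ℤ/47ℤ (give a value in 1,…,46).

5·19 = 95 = 2·47 + 1, so 5⁻¹ ≡ 19 (mod 47).

19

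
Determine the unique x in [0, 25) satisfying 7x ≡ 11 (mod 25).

The inverse of 7 mod 25 is 18 (since 7·18 = 126 ≡ 1).
So x ≡ 18·11 = 198 ≡ 23 (mod 25).

23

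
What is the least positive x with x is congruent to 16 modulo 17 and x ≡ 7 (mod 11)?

84

x ≡ 7 (mod 11) gives x ∈ {7, 18, 29, 40, 51, 62, 73, 84}.
The first of these with x mod 17 = 16 is 84.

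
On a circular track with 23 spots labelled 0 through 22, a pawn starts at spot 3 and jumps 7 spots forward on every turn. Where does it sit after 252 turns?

252·7 = 1764.
1764 mod 23 = 16 (since 76·23 = 1748).
(3 + 16) mod 23 = 19.

19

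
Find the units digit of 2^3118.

4

Last digits of 2^n: 2, 4, 8, 6 (period 4).
3118 mod 4 = 2, so the last digit matches 2^2 = 4.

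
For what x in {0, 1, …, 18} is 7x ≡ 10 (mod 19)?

15

The inverse of 7 mod 19 is 11 (since 7·11 = 77 ≡ 1).
So x ≡ 11·10 = 110 ≡ 15 (mod 19).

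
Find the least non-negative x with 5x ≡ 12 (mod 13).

5⁻¹ ≡ 8 (mod 13) because 5·8 = 40 = 3·13 + 1.
So x ≡ 8·12 = 96 ≡ 5 (mod 13).
Check: 5·5 = 25 = 1·13 + 12.

5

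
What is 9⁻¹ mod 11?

11 = 1·9 + 2
9 = 4·2 + 1
2 = 2·1 + 0
Back-substituting gives 9·5 ≡ 1 (mod 11).

5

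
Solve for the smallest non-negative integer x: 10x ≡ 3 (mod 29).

The inverse of 10 mod 29 is 3 (since 10·3 = 30 ≡ 1).
So x ≡ 3·3 = 9 ≡ 9 (mod 29).

9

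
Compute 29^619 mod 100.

Successive squares of 29 mod 100: 29^1≡29, 29^2≡41, 29^4≡81, 29^8≡61, 29^16≡21, 29^32≡41, 29^64≡81, 29^128≡61, 29^256≡21, 29^512≡41.
619 = 1 + 2 + 8 + 32 + 64 + 512, so 29^619 ≡ 29·41·61·41·81·41 ≡ 69 (mod 100).

69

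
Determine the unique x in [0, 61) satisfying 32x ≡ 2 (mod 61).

32⁻¹ ≡ 21 (mod 61) because 32·21 = 672 = 11·61 + 1.
So x ≡ 21·2 = 42 ≡ 42 (mod 61).

42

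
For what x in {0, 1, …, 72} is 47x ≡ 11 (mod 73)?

8

The inverse of 47 mod 73 is 14 (since 47·14 = 658 ≡ 1).
So x ≡ 14·11 = 154 ≡ 8 (mod 73).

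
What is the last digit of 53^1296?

1

The units digit of 53^n cycles with period 4: 3, 9, 7, 1, …
1296 mod 4 = 0, so the last digit matches 3^4 = 1.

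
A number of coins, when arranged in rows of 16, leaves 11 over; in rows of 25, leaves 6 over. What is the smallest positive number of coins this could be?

331

Since 25·9 ≡ 1 (mod 16), take x = 6 + 25·((11−6)·9 mod 16) = 6 + 25·13 = 331.
Check: 331 mod 16 = 11, 331 mod 25 = 6.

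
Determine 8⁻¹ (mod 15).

2

8·2 = 16 = 1·15 + 1, so 8⁻¹ ≡ 2 (mod 15).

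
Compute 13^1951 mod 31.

Successive squares of 13 mod 31: 13^1≡13, 13^2≡14, 13^4≡10, 13^8≡7, 13^16≡18, 13^32≡14, 13^64≡10, 13^128≡7, 13^256≡18, 13^512≡14, 13^1024≡10.
1951 = 1 + 2 + 4 + 8 + 16 + 128 + 256 + 512 + 1024, so 13^1951 ≡ 13·14·10·7·18·7·18·14·10 ≡ 13 (mod 31).

13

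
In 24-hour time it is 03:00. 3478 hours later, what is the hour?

1

3478 − 144·24 = 22, so 3478 ≡ 22 (mod 24).
(3 + 22) mod 24 = 1.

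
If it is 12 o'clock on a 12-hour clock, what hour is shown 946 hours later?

Dividing 946 by 12 gives quotient 78 and remainder 10.
12 + 10 → 10 on a 12-hour dial.

10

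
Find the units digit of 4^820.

Last digits of 4^n: 4, 6 (period 2).
820 mod 2 = 0, so the last digit matches 4^2 = 6.

6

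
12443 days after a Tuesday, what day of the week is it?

Saturday

12443 mod 7 = 4 (since 1777·7 = 12439).
Tuesday + 4 days → Saturday.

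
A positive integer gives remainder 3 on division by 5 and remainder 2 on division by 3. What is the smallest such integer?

x ≡ 2 (mod 3) gives x ∈ {2, 5, 8}.
The first of these with x mod 5 = 3 is 8.

8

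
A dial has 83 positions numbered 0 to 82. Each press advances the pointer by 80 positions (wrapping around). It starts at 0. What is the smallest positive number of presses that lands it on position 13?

80⁻¹ ≡ 55 (mod 83) because 80·55 = 4400 = 53·83 + 1.
So x ≡ 55·13 = 715 ≡ 51 (mod 83).

51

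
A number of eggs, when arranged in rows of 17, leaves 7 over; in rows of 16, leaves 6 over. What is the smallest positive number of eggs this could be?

x ≡ 6 (mod 16) gives x ∈ {6, 22, 38, 54, 70, 86, 102, 118, …}.
The first of these with x mod 17 = 7 is 262.

262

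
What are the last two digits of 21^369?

81

By repeated squaring mod 100: 21^1≡21, 21^2≡41, 21^4≡81, 21^8≡61, 21^16≡21, 21^32≡41, 21^64≡81, 21^128≡61, 21^256≡21.
Since 369 = 1 + 16 + 32 + 64 + 256 in binary, 21^369 ≡ 21·21·41·81·21 ≡ 81 (mod 100).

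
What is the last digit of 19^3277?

9

Last digits of 9^n: 9, 1 (period 2).
3277 leaves remainder 1 on division by 2, so 19^3277 ends in 9.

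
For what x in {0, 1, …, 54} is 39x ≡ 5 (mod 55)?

39⁻¹ ≡ 24 (mod 55) because 39·24 = 936 = 17·55 + 1.
Multiplying both sides by 24: x ≡ 24·5 = 120 ≡ 10 (mod 55).

10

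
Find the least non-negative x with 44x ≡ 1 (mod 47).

The inverse of 44 mod 47 is 31 (since 44·31 = 1364 ≡ 1).
Multiplying both sides by 31: x ≡ 31·1 = 31 ≡ 31 (mod 47).

31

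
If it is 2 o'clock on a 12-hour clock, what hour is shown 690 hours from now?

8

Dividing 690 by 12 gives quotient 57 and remainder 6.
2 + 6 → 8 on a 12-hour dial.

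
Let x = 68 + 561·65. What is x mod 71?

561·65 = 36465.
Dividing 36465 by 71 gives quotient 513 and remainder 42.
(68 + 42) mod 71 = 39.

39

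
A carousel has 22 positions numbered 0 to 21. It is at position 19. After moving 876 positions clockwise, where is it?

876 − 39·22 = 18, so 876 ≡ 18 (mod 22).
(19 + 18) mod 22 = 15.

15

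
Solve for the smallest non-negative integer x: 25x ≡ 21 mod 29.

2

The inverse of 25 mod 29 is 7 (since 25·7 = 175 ≡ 1).
So x ≡ 7·21 = 147 ≡ 2 (mod 29).
Check: 25·2 = 50 = 1·29 + 21.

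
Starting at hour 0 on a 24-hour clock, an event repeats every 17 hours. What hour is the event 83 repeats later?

83·17 = 1411.
1411 = 58·24 + 19, so 1411 mod 24 = 19.
(0 + 19) mod 24 = 19.

19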